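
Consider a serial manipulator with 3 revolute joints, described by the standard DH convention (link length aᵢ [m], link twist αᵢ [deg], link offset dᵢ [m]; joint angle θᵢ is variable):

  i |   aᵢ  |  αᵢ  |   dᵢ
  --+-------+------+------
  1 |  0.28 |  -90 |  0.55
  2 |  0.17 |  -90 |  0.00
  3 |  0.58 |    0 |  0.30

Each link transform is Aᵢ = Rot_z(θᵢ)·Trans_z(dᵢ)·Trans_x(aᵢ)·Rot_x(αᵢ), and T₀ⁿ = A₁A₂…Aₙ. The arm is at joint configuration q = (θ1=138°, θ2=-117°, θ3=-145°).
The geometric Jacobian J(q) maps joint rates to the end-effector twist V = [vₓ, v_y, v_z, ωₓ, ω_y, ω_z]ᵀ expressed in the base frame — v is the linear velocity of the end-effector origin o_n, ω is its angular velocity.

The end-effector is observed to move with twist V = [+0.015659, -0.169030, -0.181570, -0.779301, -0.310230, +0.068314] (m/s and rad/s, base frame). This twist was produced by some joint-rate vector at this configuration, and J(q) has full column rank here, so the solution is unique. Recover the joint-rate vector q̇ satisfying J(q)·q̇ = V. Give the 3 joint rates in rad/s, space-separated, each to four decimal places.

-0.1210 0.7520 0.4170

o_n = [-0.7323, 0.2117, 0.4143]
J₁: ẑ×o_n = [-0.2117, -0.7323, 0.0000], ω = ẑ
J2: z=[-0.6691, -0.7431, 0.0000] o=[-0.2081, 0.1874, 0.5500] → [0.1008, -0.0908, -0.4058, -0.6691, -0.7431, 0.0000]
J3: z=[-0.6621, 0.5962, 0.4540] o=[-0.1507, 0.1357, 0.7015] → [-0.2057, -0.4541, 0.2964, -0.6621, 0.5962, 0.4540]
q̇ = J⁺·V = [-0.1210, 0.7520, 0.4170]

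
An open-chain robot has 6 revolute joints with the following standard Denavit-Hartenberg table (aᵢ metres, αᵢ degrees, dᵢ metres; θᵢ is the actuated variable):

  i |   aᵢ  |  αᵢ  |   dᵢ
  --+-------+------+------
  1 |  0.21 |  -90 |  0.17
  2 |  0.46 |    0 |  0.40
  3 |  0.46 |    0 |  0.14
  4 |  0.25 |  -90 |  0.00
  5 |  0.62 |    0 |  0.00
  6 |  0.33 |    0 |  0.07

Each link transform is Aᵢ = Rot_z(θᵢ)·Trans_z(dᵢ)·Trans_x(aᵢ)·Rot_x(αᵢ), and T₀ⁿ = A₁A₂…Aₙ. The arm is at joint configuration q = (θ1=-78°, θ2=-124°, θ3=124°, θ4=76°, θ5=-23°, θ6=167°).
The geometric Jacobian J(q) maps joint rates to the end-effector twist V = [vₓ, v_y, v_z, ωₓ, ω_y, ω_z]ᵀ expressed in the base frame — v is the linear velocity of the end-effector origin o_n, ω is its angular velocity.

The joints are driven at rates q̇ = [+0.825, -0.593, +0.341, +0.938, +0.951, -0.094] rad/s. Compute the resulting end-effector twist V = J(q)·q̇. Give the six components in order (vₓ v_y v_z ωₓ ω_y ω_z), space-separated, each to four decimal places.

-0.1444 1.0695 -0.1442 0.4981 0.9560 0.6177

o_n = [0.6750, -0.3460, -0.0029]
J₁: ẑ×o_n = [0.3460, 0.6750, -0.0000], ω = ẑ
J2: z=[0.9781, 0.2079, 0.0000] o=[0.0437, -0.2054, 0.1700] → [-0.0359, 0.1691, -0.2688, 0.9781, 0.2079, 0.0000]
J3: z=[0.9781, 0.2079, 0.0000] o=[0.3814, 0.1294, 0.5514] → [-0.1152, 0.5421, -0.5260, 0.9781, 0.2079, 0.0000]
J4: z=[0.9781, 0.2079, 0.0000] o=[0.6140, -0.2915, 0.5514] → [-0.1152, 0.5421, -0.0660, 0.9781, 0.2079, 0.0000]
J5: z=[-0.2017, 0.9491, -0.2419] o=[0.6266, -0.3506, 0.3088] → [-0.2947, -0.0746, -0.0468, -0.2017, 0.9491, -0.2419]
J6: z=[-0.2017, 0.9491, -0.2419] o=[0.8923, -0.4353, -0.2450] → [0.2514, 0.1014, 0.1882, -0.2017, 0.9491, -0.2419]
V = J·q̇ = [-0.1444, 1.0695, -0.1442, 0.4981, 0.9560, 0.6177]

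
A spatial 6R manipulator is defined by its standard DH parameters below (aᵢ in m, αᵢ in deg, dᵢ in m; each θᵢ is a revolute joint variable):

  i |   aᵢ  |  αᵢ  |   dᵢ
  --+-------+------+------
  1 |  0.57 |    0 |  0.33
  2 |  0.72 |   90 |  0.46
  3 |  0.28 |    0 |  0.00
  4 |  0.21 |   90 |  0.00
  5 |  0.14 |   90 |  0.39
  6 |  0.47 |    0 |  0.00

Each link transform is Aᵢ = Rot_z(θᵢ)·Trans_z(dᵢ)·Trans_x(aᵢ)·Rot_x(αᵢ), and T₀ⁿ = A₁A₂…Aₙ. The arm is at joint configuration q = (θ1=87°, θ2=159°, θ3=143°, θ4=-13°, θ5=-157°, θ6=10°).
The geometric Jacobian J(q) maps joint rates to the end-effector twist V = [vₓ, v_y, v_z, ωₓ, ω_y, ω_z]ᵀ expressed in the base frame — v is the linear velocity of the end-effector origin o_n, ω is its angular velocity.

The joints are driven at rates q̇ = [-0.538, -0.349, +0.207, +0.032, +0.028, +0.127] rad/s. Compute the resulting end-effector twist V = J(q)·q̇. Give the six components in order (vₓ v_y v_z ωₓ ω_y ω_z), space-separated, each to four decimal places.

-0.6390 0.1865 0.1432 -0.3468 0.0960 -0.9070

o_n = [-0.1940, -0.5127, 0.9974]
J₁: ẑ×o_n = [0.5127, -0.1940, 0.0000], ω = ẑ
J2: z=[0.0000, 0.0000, 1.0000] o=[0.0298, 0.5692, 0.3300] → [1.0819, -0.2238, 0.0000, 0.0000, 0.0000, 1.0000]
J3: z=[-0.9135, 0.4067, 0.0000] o=[-0.2630, -0.0885, 0.7900] → [0.0844, 0.1895, 0.3594, -0.9135, 0.4067, 0.0000]
J4: z=[-0.9135, 0.4067, 0.0000] o=[-0.1721, 0.1158, 0.9585] → [0.0158, 0.0355, 0.5830, -0.9135, 0.4067, 0.0000]
J5: z=[-0.3116, -0.6998, 0.6428] o=[-0.1172, 0.2391, 1.1194] → [0.5685, -0.0874, 0.1804, -0.3116, -0.6998, 0.6428]
J6: z=[-0.9431, 0.1450, -0.2993] o=[-0.2224, -0.1318, 1.2713] → [-0.1537, -0.2668, 0.3551, -0.9431, 0.1450, -0.2993]
V = J·q̇ = [-0.6390, 0.1865, 0.1432, -0.3468, 0.0960, -0.9070]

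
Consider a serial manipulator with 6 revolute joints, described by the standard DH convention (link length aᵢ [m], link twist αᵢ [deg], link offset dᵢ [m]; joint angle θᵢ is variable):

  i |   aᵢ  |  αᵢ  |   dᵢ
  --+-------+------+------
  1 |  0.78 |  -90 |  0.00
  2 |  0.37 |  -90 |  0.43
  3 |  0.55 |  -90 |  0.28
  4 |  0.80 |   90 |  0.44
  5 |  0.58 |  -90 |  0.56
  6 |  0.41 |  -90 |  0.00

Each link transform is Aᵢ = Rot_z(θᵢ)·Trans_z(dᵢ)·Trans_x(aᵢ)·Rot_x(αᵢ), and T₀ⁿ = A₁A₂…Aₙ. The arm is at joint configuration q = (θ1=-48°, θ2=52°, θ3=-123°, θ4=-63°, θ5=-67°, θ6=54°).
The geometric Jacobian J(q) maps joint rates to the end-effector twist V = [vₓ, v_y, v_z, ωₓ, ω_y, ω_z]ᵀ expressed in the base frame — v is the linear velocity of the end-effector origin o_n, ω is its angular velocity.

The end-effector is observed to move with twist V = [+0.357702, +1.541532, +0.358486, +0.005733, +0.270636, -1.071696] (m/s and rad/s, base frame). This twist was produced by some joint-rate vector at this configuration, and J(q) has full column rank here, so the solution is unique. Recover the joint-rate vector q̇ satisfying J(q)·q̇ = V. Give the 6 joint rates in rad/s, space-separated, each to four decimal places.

o_n = [0.3694, 1.0475, -0.5668]
J₁: ẑ×o_n = [-1.0475, 0.3694, 0.0000], ω = ẑ
J2: z=[0.7431, 0.6691, 0.0000] o=[0.5219, -0.5797, 0.0000] → [-0.3793, 0.4212, 1.3113, 0.7431, 0.6691, 0.0000]
J3: z=[-0.5273, 0.5856, -0.6157] o=[0.9939, -0.4612, -0.2916] → [0.7677, 0.2394, -0.4298, -0.5273, 0.5856, -0.6157]
J4: z=[0.7502, -0.0193, -0.6609] o=[1.0656, 0.1485, -0.2279] → [0.6007, 0.7144, 0.6611, 0.7502, -0.0193, -0.6609]
J5: z=[-0.5948, -0.4562, -0.6619] o=[1.1648, 0.8517, -0.8017] → [0.0225, 0.6662, -0.4793, -0.5948, -0.4562, -0.6619]
J6: z=[0.0274, 0.8114, -0.5838] o=[0.3657, 0.8082, -0.8996] → [0.4098, -0.0113, 0.0036, 0.0274, 0.8114, -0.5838]
q̇ = J⁺·V = [0.3610, 0.4480, 0.5930, 0.6820, 0.8870, 0.0510]

0.3610 0.4480 0.5930 0.6820 0.8870 0.0510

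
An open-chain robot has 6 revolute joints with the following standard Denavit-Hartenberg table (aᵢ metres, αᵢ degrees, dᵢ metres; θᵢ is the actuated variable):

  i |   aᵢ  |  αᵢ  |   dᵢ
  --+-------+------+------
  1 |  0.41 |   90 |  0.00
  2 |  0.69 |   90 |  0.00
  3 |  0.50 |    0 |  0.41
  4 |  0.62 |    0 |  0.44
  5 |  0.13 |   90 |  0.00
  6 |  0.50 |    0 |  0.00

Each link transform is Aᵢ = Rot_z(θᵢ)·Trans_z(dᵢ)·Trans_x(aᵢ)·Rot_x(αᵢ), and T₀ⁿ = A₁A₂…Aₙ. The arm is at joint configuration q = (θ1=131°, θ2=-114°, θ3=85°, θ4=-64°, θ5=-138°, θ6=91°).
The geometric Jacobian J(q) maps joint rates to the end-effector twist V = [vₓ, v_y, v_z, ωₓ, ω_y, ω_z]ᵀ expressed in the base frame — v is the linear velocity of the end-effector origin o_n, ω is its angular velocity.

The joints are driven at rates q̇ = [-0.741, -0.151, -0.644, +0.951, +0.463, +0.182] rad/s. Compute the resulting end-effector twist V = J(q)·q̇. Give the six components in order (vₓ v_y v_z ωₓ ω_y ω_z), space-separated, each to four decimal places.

o_n = [1.3376, -0.6056, -0.5996]
J₁: ẑ×o_n = [0.6056, 1.3376, -0.0000], ω = ẑ
J2: z=[0.7547, 0.6561, 0.0000] o=[-0.2690, 0.3094, 0.0000] → [-0.3934, 0.4525, -1.7446, 0.7547, 0.6561, 0.0000]
J3: z=[0.5993, -0.6895, 0.4067] o=[-0.0849, 0.0976, -0.6303] → [0.2648, 0.5601, 0.5593, 0.5993, -0.6895, 0.4067]
J4: z=[0.5993, -0.6895, 0.4067] o=[0.5484, 0.1283, -0.5034] → [0.3648, 0.3787, 0.1043, 0.5993, -0.6895, 0.4067]
J5: z=[0.5993, -0.6895, 0.4067] o=[1.1343, -0.2069, -0.8532] → [-0.0127, -0.0693, -0.0987, 0.5993, -0.6895, 0.4067]
J6: z=[0.1049, 0.5714, 0.8140] o=[1.0311, -0.2648, -0.7993] → [0.3915, 0.2286, -0.2109, 0.1049, 0.5714, 0.8140]
V = J·q̇ = [-0.1476, -1.0506, -0.0817, 0.3666, -0.5260, -0.2797]

-0.1476 -1.0506 -0.0817 0.3666 -0.5260 -0.2797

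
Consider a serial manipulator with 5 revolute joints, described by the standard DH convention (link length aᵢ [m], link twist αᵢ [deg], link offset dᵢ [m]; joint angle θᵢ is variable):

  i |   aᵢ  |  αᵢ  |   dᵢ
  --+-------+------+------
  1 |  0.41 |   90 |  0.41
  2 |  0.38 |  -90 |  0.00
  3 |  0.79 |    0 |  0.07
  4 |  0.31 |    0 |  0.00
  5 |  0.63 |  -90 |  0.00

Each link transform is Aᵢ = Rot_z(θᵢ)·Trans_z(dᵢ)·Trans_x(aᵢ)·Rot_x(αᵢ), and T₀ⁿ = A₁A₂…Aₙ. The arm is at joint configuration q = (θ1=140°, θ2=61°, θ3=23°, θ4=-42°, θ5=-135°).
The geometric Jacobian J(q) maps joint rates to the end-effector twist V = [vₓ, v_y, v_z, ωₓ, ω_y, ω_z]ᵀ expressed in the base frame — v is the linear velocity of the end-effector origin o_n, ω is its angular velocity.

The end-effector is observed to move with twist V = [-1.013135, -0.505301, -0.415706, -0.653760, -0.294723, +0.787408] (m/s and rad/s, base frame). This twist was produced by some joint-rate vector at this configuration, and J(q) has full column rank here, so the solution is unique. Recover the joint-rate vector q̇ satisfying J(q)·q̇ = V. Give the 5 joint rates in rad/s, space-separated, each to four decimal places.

0.9600 -0.6460 0.2910 -0.6250 -0.0220

o_n = [-0.5330, 0.5365, 1.1734]
J₁: ẑ×o_n = [-0.5365, -0.5330, 0.0000], ω = ẑ
J2: z=[0.6428, 0.7660, 0.0000] o=[-0.3141, 0.2635, 0.4100] → [0.5848, -0.4907, 0.3431, 0.6428, 0.7660, 0.0000]
J3: z=[0.6700, -0.5622, 0.4848] o=[-0.4552, 0.3820, 0.7424] → [-0.3173, -0.3265, 0.0598, 0.6700, -0.5622, 0.4848]
J4: z=[0.6700, -0.5622, 0.4848] o=[-0.8768, 0.3328, 1.4123] → [0.0355, 0.3267, 0.3298, 0.6700, -0.5622, 0.4848]
J5: z=[0.6700, -0.5622, 0.4848] o=[-0.9208, 0.5014, 1.6687] → [0.2614, 0.5198, 0.2415, 0.6700, -0.5622, 0.4848]
q̇ = J⁺·V = [0.9600, -0.6460, 0.2910, -0.6250, -0.0220]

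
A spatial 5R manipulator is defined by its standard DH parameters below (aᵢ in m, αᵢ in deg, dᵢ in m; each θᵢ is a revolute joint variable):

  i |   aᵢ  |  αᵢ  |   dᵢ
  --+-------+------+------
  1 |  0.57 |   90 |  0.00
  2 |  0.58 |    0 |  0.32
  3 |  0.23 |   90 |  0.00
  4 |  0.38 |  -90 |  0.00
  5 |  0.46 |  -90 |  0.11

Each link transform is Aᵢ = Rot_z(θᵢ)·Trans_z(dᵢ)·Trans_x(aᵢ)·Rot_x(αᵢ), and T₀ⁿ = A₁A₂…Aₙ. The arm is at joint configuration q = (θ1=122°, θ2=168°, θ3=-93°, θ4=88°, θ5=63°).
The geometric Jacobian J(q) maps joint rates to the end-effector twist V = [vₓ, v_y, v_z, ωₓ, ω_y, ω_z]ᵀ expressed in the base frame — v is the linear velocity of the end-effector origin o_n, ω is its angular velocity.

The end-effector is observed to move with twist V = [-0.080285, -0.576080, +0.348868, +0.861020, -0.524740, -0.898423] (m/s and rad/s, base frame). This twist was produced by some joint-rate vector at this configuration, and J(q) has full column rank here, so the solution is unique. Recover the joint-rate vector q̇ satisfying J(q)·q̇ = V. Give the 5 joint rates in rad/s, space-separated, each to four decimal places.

-0.3360 -0.0980 0.5230 -0.7250 0.7770

o_n = [0.9628, 0.1808, 0.3625]
J₁: ẑ×o_n = [-0.1808, 0.9628, 0.0000], ω = ẑ
J2: z=[0.8480, 0.5299, 0.0000] o=[-0.3021, 0.4834, 0.0000] → [0.1921, -0.3074, -0.9268, 0.8480, 0.5299, 0.0000]
J3: z=[0.8480, 0.5299, 0.0000] o=[0.2700, 0.1718, 0.1206] → [0.1282, -0.2051, -0.3595, 0.8480, 0.5299, 0.0000]
J4: z=[-0.5119, 0.8192, -0.2588] o=[0.2384, 0.2223, 0.3428] → [0.0054, -0.1774, -0.5721, -0.5119, 0.8192, -0.2588]
J5: z=[0.1667, -0.2009, -0.9653] o=[0.5587, 0.4265, 0.3556] → [-0.2385, -0.3913, 0.0402, 0.1667, -0.2009, -0.9653]
q̇ = J⁺·V = [-0.3360, -0.0980, 0.5230, -0.7250, 0.7770]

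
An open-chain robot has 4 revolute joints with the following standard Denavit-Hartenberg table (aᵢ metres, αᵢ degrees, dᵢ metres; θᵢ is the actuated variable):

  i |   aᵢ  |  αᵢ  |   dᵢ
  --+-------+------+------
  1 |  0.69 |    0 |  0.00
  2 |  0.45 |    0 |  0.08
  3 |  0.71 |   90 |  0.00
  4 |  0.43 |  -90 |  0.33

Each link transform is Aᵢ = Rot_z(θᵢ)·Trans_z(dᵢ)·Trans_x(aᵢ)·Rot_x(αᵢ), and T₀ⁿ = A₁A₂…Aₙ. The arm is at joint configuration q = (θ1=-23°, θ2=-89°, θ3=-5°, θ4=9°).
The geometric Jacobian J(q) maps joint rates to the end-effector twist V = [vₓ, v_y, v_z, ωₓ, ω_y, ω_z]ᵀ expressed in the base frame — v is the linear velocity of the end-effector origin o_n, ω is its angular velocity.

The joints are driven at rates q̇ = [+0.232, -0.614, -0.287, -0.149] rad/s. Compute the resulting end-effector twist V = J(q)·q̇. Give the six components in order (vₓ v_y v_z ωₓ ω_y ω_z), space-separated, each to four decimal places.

-0.6775 0.7442 -0.0633 0.1328 -0.0676 -0.6690

o_n = [-0.3426, -1.5481, 0.1473]
J₁: ẑ×o_n = [1.5481, -0.3426, 0.0000], ω = ẑ
J2: z=[0.0000, 0.0000, 1.0000] o=[0.6351, -0.2696, 0.0000] → [1.2784, -0.9778, 0.0000, 0.0000, 0.0000, 1.0000]
J3: z=[0.0000, 0.0000, 1.0000] o=[0.4666, -0.6868, 0.0800] → [0.8612, -0.8092, 0.0000, 0.0000, 0.0000, 1.0000]
J4: z=[-0.8910, 0.4540, 0.0000] o=[0.1442, -1.3195, 0.0800] → [0.0305, 0.0599, 0.4247, -0.8910, 0.4540, 0.0000]
V = J·q̇ = [-0.6775, 0.7442, -0.0633, 0.1328, -0.0676, -0.6690]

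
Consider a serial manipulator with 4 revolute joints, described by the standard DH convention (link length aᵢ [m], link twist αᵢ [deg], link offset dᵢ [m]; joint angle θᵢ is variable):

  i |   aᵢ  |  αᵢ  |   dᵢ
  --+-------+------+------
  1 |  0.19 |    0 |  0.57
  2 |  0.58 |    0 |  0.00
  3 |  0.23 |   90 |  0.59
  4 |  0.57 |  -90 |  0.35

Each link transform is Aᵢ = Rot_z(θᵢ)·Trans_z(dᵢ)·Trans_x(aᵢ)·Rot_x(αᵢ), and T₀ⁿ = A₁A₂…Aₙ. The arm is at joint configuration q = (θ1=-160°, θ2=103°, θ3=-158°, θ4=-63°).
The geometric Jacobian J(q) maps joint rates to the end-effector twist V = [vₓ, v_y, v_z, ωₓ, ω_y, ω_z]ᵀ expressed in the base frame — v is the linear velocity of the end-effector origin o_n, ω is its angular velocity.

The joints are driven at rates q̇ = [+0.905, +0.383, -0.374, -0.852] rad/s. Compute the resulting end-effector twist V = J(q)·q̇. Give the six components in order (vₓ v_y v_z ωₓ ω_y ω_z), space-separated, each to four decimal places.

0.5215 -0.1854 -0.2205 -0.4887 -0.6979 0.9140

o_n = [-0.0623, 0.0156, 0.6521]
J₁: ẑ×o_n = [-0.0156, -0.0623, 0.0000], ω = ẑ
J2: z=[0.0000, 0.0000, 1.0000] o=[-0.1785, -0.0650, 0.5700] → [-0.0806, 0.1163, 0.0000, 0.0000, 0.0000, 1.0000]
J3: z=[0.0000, 0.0000, 1.0000] o=[0.1373, -0.5514, 0.5700] → [-0.5671, -0.1996, 0.0000, 0.0000, 0.0000, 1.0000]
J4: z=[0.5736, 0.8192, 0.0000] o=[-0.0511, -0.4195, 1.1600] → [-0.4160, 0.2913, 0.2588, 0.5736, 0.8192, 0.0000]
V = J·q̇ = [0.5215, -0.1854, -0.2205, -0.4887, -0.6979, 0.9140]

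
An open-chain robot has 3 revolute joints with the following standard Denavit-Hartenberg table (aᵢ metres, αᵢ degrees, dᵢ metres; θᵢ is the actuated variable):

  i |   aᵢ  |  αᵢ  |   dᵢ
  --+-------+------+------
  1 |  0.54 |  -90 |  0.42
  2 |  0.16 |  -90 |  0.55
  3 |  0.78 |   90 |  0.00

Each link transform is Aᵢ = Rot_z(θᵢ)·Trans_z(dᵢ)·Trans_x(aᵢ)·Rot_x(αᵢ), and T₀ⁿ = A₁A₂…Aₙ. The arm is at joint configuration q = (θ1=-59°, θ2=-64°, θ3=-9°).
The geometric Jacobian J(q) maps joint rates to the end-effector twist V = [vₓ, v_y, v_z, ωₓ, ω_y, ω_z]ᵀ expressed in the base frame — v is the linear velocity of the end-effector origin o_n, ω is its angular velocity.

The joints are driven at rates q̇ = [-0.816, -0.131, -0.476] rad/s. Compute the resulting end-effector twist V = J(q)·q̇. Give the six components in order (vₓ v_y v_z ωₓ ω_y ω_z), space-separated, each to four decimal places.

-0.1358 -0.5638 0.0012 -0.3326 0.2992 -0.6073

o_n = [1.0642, -0.4664, 1.2562]
J₁: ẑ×o_n = [0.4664, 1.0642, -0.0000], ω = ẑ
J2: z=[0.8572, 0.5150, 0.0000] o=[0.2781, -0.4629, 0.4200] → [0.4307, -0.7168, -0.4079, 0.8572, 0.5150, 0.0000]
J3: z=[0.4629, -0.7704, -0.4384] o=[0.7857, -0.2397, 0.5638] → [-0.6328, -0.4426, 0.1097, 0.4629, -0.7704, -0.4384]
V = J·q̇ = [-0.1358, -0.5638, 0.0012, -0.3326, 0.2992, -0.6073]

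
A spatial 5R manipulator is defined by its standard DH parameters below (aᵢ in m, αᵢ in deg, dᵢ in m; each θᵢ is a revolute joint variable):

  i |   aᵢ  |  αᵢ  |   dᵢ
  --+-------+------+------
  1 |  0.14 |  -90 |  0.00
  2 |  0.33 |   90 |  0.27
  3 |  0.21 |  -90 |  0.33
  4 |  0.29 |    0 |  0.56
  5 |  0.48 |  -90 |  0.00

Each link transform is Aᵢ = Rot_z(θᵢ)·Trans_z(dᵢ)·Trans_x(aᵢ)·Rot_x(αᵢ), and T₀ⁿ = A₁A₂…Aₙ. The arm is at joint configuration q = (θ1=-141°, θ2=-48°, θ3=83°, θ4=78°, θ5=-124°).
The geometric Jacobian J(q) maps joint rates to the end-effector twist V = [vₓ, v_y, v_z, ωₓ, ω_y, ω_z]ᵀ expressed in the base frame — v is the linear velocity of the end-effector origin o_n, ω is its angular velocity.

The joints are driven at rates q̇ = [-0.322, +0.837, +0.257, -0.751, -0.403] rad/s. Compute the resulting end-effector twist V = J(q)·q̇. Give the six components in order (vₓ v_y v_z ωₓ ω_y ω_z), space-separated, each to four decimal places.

-0.1247 0.1905 0.4724 -0.0090 -0.9033 0.7012

o_n = [0.7865, -0.5694, 0.1489]
J₁: ẑ×o_n = [0.5694, 0.7865, -0.0000], ω = ẑ
J2: z=[0.6293, -0.7771, 0.0000] o=[-0.1088, -0.0881, 0.0000] → [-0.1157, -0.0937, 0.3929, 0.6293, -0.7771, 0.0000]
J3: z=[0.5775, 0.4677, 0.6691] o=[-0.1105, -0.4369, 0.2452] → [0.0436, 0.6559, -0.4960, 0.5775, 0.4677, 0.6691]
J4: z=[0.5928, 0.3232, -0.7376] o=[0.1980, -0.4553, 0.4851] → [-0.1928, -0.2348, -0.2579, 0.5928, 0.3232, -0.7376]
J5: z=[0.5928, 0.3232, -0.7376] o=[0.4000, -0.4566, -0.1123] → [0.0012, -0.4400, -0.1918, 0.5928, 0.3232, -0.7376]
V = J·q̇ = [-0.1247, 0.1905, 0.4724, -0.0090, -0.9033, 0.7012]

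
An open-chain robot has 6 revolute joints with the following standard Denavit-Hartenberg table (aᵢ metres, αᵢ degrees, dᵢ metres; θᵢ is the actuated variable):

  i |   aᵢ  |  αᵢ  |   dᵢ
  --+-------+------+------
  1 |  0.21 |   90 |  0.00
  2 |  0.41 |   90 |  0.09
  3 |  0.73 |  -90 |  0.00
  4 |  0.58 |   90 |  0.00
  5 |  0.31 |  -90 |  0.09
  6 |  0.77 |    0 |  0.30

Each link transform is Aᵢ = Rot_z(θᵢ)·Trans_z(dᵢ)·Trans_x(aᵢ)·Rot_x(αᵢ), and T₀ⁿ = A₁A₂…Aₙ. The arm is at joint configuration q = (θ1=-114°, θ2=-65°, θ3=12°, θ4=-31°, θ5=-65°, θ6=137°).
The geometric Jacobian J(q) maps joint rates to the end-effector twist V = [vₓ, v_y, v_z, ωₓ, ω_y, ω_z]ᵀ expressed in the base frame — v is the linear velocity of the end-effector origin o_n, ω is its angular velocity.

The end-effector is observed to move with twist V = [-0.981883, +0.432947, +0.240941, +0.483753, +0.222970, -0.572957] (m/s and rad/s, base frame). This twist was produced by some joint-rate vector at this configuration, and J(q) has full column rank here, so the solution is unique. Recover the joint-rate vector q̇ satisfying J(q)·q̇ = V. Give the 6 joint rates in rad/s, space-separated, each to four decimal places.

o_n = [-1.1100, -0.6012, -1.7208]
J₁: ẑ×o_n = [0.6012, -1.1100, 0.0000], ω = ẑ
J2: z=[-0.9135, 0.4067, 0.0000] o=[-0.0854, -0.1918, 0.0000] → [-0.6999, -1.5721, 0.7907, -0.9135, 0.4067, 0.0000]
J3: z=[0.3686, 0.8280, -0.4226] o=[-0.2381, -0.3135, -0.3716] → [-1.2387, 0.8659, 0.6159, 0.3686, 0.8280, -0.4226]
J4: z=[-0.8578, 0.4781, 0.1884] o=[-0.4995, -0.5275, -1.0187] → [-0.3218, -0.7173, 0.3551, -0.8578, 0.4781, 0.1884]
J5: z=[0.5004, 0.8606, 0.0943] o=[-0.5674, -0.4259, -1.5857] → [-0.0998, 0.0164, 0.3793, 0.5004, 0.8606, 0.0943]
J6: z=[-0.4686, 0.3609, -0.8063] o=[-0.2967, -0.4598, -1.7582] → [-0.1005, 0.6733, 0.3598, -0.4686, 0.3609, -0.8063]
q̇ = J⁺·V = [-0.9110, 0.4310, 0.2380, -0.4110, 0.3080, -0.6040]

-0.9110 0.4310 0.2380 -0.4110 0.3080 -0.6040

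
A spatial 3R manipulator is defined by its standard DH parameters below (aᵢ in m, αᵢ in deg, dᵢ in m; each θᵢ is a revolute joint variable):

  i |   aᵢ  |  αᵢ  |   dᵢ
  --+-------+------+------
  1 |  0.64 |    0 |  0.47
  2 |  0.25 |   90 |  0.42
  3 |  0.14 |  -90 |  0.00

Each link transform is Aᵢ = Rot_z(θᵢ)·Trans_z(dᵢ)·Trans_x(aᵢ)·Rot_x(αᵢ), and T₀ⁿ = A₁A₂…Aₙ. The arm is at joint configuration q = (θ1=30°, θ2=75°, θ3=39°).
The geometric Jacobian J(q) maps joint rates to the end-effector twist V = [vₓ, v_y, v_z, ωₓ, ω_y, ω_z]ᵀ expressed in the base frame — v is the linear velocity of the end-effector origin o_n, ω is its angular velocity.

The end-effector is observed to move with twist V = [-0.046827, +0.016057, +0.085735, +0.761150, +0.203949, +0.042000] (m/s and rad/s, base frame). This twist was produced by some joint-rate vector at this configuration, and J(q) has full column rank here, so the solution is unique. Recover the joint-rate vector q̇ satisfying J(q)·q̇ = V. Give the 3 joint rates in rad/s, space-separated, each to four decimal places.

o_n = [0.4614, 0.6666, 0.9781]
J₁: ẑ×o_n = [-0.6666, 0.4614, 0.0000], ω = ẑ
J2: z=[0.0000, 0.0000, 1.0000] o=[0.5543, 0.3200, 0.4700] → [-0.3466, -0.0929, 0.0000, 0.0000, 0.0000, 1.0000]
J3: z=[0.9659, 0.2588, 0.0000] o=[0.4896, 0.5615, 0.8900] → [0.0228, -0.0851, 0.1088, 0.9659, 0.2588, 0.0000]
q̇ = J⁺·V = [0.1570, -0.1150, 0.7880]

0.1570 -0.1150 0.7880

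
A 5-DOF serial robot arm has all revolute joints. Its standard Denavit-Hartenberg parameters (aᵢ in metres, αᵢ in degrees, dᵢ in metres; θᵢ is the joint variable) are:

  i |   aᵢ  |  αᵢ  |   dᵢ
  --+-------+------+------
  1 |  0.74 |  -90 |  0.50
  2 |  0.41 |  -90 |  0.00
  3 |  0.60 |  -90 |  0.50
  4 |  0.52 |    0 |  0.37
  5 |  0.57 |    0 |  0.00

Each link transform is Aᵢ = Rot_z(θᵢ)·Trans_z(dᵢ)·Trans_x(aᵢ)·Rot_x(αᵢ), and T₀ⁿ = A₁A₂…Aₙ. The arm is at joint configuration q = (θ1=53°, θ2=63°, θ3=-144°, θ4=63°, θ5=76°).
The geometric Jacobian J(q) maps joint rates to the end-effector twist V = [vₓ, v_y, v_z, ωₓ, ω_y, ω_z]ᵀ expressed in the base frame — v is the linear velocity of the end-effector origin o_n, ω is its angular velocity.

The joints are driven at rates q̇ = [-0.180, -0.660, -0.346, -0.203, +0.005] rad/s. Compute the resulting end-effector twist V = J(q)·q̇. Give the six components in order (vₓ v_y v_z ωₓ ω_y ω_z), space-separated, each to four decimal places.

0.1561 -0.0442 0.5919 0.8088 -0.2896 0.0808

o_n = [0.2783, 1.2632, 0.3866]
J₁: ẑ×o_n = [-1.2632, 0.2783, 0.0000], ω = ẑ
J2: z=[-0.7986, 0.6018, 0.0000] o=[0.4453, 0.5910, 0.5000] → [-0.0682, -0.0906, -0.4363, -0.7986, 0.6018, 0.0000]
J3: z=[-0.5362, -0.7116, -0.4540] o=[0.5574, 0.7396, 0.1347] → [0.0584, 0.2618, -0.4793, -0.5362, -0.7116, -0.4540]
J4: z=[-0.4855, 0.7000, -0.5237] o=[-0.1250, 0.4201, 0.3402] → [0.4740, -0.1887, -0.6917, -0.4855, 0.7000, -0.5237]
J5: z=[-0.4855, 0.7000, -0.5237] o=[-0.2192, 1.0231, 0.5269] → [0.0275, -0.3287, -0.4649, -0.4855, 0.7000, -0.5237]
V = J·q̇ = [0.1561, -0.0442, 0.5919, 0.8088, -0.2896, 0.0808]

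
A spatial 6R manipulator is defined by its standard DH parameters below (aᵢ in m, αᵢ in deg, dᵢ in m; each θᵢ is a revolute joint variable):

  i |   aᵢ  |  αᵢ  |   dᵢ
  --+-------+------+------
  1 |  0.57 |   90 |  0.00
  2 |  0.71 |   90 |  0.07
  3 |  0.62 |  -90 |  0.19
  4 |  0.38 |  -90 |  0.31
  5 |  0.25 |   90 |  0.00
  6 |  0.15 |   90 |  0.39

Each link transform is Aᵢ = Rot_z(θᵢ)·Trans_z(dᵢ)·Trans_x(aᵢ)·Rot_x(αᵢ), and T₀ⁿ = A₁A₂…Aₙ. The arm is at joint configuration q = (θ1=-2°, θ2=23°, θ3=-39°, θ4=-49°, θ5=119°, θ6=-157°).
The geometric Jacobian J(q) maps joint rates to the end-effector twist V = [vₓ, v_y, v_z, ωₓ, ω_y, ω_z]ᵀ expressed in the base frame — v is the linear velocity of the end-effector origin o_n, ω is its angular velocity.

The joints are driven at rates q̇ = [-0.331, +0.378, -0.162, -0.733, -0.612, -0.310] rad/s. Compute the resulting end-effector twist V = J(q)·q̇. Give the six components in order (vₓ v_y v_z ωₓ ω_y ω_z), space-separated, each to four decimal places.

0.1813 -0.9231 0.2004 -0.7926 -0.3003 -0.7007

o_n = [2.2655, 0.4710, -0.0828]
J₁: ẑ×o_n = [-0.4710, 2.2655, 0.0000], ω = ẑ
J2: z=[-0.0349, -0.9994, 0.0000] o=[0.5697, -0.0199, 0.0000] → [0.0827, -0.0029, 1.6777, -0.0349, -0.9994, 0.0000]
J3: z=[0.3905, -0.0136, -0.9205] o=[1.2204, -0.1127, 0.2774] → [0.5422, -0.8214, 0.2422, 0.3905, -0.0136, -0.9205]
J4: z=[0.5518, -0.7969, 0.2459] o=[1.7514, 0.2592, 0.2908] → [0.2456, 0.3325, 0.5265, 0.5518, -0.7969, 0.2459]
J5: z=[0.3000, 0.4648, 0.8331] o=[2.2182, 0.1588, 0.1787] → [-0.3816, 0.1178, 0.0717, 0.3000, 0.4648, 0.8331]
J6: z=[0.4131, 0.7239, -0.5526] o=[2.0032, 0.2863, 0.1850] → [-0.0918, -0.0343, -0.1136, 0.4131, 0.7239, -0.5526]
V = J·q̇ = [0.1813, -0.9231, 0.2004, -0.7926, -0.3003, -0.7007]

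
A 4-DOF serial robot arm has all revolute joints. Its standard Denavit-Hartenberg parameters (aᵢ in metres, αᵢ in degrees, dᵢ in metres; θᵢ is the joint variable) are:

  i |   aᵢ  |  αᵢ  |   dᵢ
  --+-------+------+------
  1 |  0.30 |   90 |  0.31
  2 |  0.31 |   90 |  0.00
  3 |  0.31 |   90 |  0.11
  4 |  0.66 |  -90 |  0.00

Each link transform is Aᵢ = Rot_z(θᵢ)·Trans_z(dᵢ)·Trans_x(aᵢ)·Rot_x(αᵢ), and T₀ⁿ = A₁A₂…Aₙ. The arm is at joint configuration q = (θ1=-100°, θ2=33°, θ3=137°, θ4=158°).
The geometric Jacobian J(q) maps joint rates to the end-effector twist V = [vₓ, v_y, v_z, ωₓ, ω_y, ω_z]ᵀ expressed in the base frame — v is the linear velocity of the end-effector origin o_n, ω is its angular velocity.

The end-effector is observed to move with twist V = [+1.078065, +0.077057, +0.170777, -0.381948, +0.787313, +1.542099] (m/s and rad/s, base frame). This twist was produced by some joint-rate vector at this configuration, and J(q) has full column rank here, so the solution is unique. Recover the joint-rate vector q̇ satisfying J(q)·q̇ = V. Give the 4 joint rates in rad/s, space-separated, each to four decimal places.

0.9950 0.8310 -0.8450 -0.4350

o_n = [0.0396, -0.9612, 0.2995]
J₁: ẑ×o_n = [0.9612, 0.0396, -0.0000], ω = ẑ
J2: z=[-0.9848, 0.1736, 0.0000] o=[-0.0521, -0.2954, 0.3100] → [-0.0018, -0.0103, 0.6398, -0.9848, 0.1736, 0.0000]
J3: z=[-0.0946, -0.5364, -0.8387] o=[-0.0972, -0.5515, 0.4788] → [-0.2475, -0.1317, 0.1122, -0.0946, -0.5364, -0.8387]
J4: z=[-0.8196, -0.4363, 0.3714] o=[-0.2828, -0.3865, 0.2631] → [0.1976, 0.1496, 0.6117, -0.8196, -0.4363, 0.3714]
q̇ = J⁺·V = [0.9950, 0.8310, -0.8450, -0.4350]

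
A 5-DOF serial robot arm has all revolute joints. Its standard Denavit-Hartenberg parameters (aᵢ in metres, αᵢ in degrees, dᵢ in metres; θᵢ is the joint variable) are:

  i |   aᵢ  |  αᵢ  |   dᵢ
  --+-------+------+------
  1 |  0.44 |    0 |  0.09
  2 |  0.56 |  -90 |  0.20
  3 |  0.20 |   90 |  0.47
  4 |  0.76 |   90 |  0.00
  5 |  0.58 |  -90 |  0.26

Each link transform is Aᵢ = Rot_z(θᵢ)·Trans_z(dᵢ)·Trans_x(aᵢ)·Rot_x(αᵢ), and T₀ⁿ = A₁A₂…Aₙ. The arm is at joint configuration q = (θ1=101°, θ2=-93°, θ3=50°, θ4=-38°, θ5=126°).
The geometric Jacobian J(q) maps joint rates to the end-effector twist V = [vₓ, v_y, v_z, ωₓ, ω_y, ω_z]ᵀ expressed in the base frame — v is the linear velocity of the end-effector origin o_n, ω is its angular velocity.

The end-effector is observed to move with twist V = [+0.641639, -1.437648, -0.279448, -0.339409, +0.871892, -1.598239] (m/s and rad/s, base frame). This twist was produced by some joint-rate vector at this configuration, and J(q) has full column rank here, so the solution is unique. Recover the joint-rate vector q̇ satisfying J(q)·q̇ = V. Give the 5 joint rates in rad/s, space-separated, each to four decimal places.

-0.9130 -0.2800 0.6900 -0.4250 -0.2800

o_n = [1.0612, 0.6000, 0.3080]
J₁: ẑ×o_n = [-0.6000, 1.0612, 0.0000], ω = ẑ
J2: z=[0.0000, 0.0000, 1.0000] o=[-0.0840, 0.4319, 0.0900] → [-0.1681, 1.1451, 0.0000, 0.0000, 0.0000, 1.0000]
J3: z=[-0.1392, 0.9903, 0.0000] o=[0.4706, 0.5099, 0.2900] → [0.0179, 0.0025, -0.5974, -0.1392, 0.9903, 0.0000]
J4: z=[0.7586, 0.1066, 0.6428] o=[0.5325, 0.9932, 0.1368] → [0.2710, 0.2099, -0.3546, 0.7586, 0.1066, 0.6428]
J5: z=[-0.2822, -0.8354, 0.4716] o=[0.9788, 0.5834, -0.3220] → [-0.5342, 0.2167, 0.0641, -0.2822, -0.8354, 0.4716]
q̇ = J⁺·V = [-0.9130, -0.2800, 0.6900, -0.4250, -0.2800]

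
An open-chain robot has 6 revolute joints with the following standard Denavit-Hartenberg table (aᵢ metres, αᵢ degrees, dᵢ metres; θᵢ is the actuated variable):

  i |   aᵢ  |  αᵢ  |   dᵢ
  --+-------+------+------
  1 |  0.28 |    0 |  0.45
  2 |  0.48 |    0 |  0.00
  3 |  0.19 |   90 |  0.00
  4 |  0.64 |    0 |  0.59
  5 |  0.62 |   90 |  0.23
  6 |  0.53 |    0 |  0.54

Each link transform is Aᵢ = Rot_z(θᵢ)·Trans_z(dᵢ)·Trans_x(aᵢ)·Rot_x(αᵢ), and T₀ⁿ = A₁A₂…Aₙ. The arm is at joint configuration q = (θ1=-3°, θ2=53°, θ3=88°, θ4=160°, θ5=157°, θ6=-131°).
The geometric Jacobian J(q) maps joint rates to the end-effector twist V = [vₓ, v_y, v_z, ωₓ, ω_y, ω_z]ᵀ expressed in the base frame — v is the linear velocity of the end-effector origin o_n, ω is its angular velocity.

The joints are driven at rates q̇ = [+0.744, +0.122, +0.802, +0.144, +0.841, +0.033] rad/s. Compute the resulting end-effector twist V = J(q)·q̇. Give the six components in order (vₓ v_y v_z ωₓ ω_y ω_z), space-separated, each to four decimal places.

o_n = [1.3006, 0.2767, 0.0883]
J₁: ẑ×o_n = [-0.2767, 1.3006, 0.0000], ω = ẑ
J2: z=[0.0000, 0.0000, 1.0000] o=[0.2796, -0.0147, 0.4500] → [-0.2914, 1.0210, 0.0000, 0.0000, 0.0000, 1.0000]
J3: z=[0.0000, 0.0000, 1.0000] o=[0.5882, 0.3530, 0.4500] → [0.0763, 0.7125, -0.0000, 0.0000, 0.0000, 1.0000]
J4: z=[0.6691, 0.7431, 0.0000] o=[0.4470, 0.4802, 0.4500] → [-0.2688, 0.2421, -0.7705, 0.6691, 0.7431, 0.0000]
J5: z=[0.6691, 0.7431, 0.0000] o=[1.2887, 0.5162, 0.6689] → [-0.4315, 0.3885, -0.1691, 0.6691, 0.7431, 0.0000]
J6: z=[0.5068, -0.4563, -0.7314] o=[1.1056, 0.9906, 0.2461] → [-0.4501, -0.0627, -0.2728, 0.5068, -0.4563, -0.7314]
V = J·q̇ = [-0.5966, 2.0232, -0.2622, 0.6758, 0.7169, 1.6439]

-0.5966 2.0232 -0.2622 0.6758 0.7169 1.6439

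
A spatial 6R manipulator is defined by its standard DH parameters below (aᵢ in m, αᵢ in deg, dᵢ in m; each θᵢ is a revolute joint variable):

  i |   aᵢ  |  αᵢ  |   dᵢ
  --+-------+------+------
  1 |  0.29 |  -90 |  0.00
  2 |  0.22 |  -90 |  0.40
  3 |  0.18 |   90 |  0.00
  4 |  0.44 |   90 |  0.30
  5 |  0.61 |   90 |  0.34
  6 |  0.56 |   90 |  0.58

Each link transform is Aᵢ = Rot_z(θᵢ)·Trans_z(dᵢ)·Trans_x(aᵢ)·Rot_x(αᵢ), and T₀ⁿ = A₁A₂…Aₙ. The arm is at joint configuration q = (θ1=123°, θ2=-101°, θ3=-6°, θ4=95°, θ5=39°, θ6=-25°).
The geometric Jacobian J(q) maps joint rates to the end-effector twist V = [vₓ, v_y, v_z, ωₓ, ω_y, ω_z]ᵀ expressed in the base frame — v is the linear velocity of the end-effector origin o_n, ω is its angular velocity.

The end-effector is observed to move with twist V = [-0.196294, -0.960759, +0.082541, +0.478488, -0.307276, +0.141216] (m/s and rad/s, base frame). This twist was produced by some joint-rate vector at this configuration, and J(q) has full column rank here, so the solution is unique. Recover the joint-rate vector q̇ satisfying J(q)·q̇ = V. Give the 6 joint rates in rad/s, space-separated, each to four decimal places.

0.5680 -0.5970 -0.5360 0.3580 -0.2840 -0.0470

o_n = [-1.8314, 1.0504, 0.6129]
J₁: ẑ×o_n = [-1.0504, -1.8314, 0.0000], ω = ẑ
J2: z=[-0.8387, -0.5446, 0.0000] o=[-0.1579, 0.2432, 0.0000] → [-0.3338, 0.5140, -1.5884, -0.8387, -0.5446, 0.0000]
J3: z=[-0.5346, 0.8233, 0.1908] o=[-0.4706, -0.0098, 0.2160] → [0.1245, -0.0474, 0.5535, -0.5346, 0.8233, 0.1908]
J4: z=[-0.8449, -0.5249, -0.1026] o=[-0.4677, -0.0487, 0.3917] → [-0.0034, 0.3268, -1.6445, -0.8449, -0.5249, -0.1026]
J5: z=[-0.0310, -0.1435, 0.9892] o=[-0.9562, 0.1629, 0.4071] → [-0.9074, -0.8594, -0.1531, -0.0310, -0.1435, 0.9892]
J6: z=[0.3206, 0.9359, 0.1458] o=[-1.5442, 0.3103, 0.7538] → [-0.2398, 0.0033, 0.5061, 0.3206, 0.9359, 0.1458]
q̇ = J⁺·V = [0.5680, -0.5970, -0.5360, 0.3580, -0.2840, -0.0470]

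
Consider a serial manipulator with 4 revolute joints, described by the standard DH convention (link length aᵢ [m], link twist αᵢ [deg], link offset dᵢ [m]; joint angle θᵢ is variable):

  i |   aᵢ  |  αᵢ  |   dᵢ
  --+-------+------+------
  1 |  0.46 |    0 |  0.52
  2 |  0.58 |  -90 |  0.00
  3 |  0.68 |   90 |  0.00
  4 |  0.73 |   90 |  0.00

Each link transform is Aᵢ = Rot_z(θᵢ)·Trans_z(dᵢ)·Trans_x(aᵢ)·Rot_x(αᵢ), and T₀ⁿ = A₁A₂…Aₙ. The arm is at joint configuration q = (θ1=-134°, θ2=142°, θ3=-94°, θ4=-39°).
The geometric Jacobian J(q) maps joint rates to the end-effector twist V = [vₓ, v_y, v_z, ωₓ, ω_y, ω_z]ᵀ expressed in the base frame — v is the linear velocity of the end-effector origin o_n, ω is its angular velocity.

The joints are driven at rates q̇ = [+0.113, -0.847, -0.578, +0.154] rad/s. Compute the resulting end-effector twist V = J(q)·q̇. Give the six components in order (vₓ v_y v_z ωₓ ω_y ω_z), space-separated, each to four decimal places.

-0.9754 -0.4556 0.0203 -0.0717 -0.5938 -0.7447

o_n = [0.2326, -0.7172, 1.7643]
J₁: ẑ×o_n = [0.7172, 0.2326, -0.0000], ω = ẑ
J2: z=[0.0000, 0.0000, 1.0000] o=[-0.3195, -0.3309, 0.5200] → [0.3863, 0.5521, -0.0000, 0.0000, 0.0000, 1.0000]
J3: z=[-0.1392, 0.9903, 0.0000] o=[0.2548, -0.2502, 0.5200] → [1.2322, 0.1732, 0.0870, -0.1392, 0.9903, 0.0000]
J4: z=[-0.9879, -0.1388, -0.0698] o=[0.2078, -0.2568, 1.1983] → [-0.1107, 0.5573, 0.4583, -0.9879, -0.1388, -0.0698]
V = J·q̇ = [-0.9754, -0.4556, 0.0203, -0.0717, -0.5938, -0.7447]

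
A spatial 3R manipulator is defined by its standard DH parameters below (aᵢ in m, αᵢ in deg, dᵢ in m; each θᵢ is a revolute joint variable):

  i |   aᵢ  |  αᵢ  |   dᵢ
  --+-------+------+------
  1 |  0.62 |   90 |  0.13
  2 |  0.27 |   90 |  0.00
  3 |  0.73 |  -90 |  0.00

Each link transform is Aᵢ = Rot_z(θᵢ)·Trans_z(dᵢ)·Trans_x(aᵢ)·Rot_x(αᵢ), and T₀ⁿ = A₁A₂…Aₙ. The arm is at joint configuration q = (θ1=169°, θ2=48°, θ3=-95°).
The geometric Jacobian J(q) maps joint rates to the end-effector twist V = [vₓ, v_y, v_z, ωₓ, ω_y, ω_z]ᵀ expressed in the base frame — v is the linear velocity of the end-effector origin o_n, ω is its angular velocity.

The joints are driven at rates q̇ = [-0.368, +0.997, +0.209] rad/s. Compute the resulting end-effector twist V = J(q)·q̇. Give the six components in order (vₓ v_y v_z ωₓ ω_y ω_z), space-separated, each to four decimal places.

-0.1617 0.3021 0.2506 0.0378 1.0083 -0.5078

o_n = [-0.8829, -0.5692, 0.2834]
J₁: ẑ×o_n = [0.5692, -0.8829, 0.0000], ω = ẑ
J2: z=[0.1908, 0.9816, 0.0000] o=[-0.6086, 0.1183, 0.1300] → [0.1505, -0.0293, 0.1381, 0.1908, 0.9816, 0.0000]
J3: z=[-0.7295, 0.1418, -0.6691] o=[-0.7860, 0.1528, 0.3306] → [-0.4898, 0.0304, 0.5404, -0.7295, 0.1418, -0.6691]
V = J·q̇ = [-0.1617, 0.3021, 0.2506, 0.0378, 1.0083, -0.5078]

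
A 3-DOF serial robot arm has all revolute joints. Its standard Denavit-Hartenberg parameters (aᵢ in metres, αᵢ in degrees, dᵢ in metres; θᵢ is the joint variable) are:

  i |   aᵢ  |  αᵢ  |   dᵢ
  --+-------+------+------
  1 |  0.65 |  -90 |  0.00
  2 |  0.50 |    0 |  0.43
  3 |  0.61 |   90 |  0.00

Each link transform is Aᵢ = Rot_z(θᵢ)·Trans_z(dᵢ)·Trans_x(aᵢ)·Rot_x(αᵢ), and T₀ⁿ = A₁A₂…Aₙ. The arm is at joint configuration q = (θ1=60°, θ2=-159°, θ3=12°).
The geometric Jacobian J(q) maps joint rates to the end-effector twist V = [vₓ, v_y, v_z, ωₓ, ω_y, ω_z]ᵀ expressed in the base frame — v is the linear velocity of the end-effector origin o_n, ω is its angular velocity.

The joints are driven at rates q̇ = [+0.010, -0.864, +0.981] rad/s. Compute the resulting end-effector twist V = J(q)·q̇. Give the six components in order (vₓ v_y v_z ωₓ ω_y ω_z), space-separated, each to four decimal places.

-0.0573 -0.1058 -0.3435 -0.1013 0.0585 0.0100

o_n = [-0.5366, -0.0694, 0.5114]
J₁: ẑ×o_n = [0.0694, -0.5366, 0.0000], ω = ẑ
J2: z=[-0.8660, 0.5000, 0.0000] o=[0.3250, 0.5629, 0.0000] → [0.2557, 0.4429, 0.9784, -0.8660, 0.5000, 0.0000]
J3: z=[-0.8660, 0.5000, 0.0000] o=[-0.2808, 0.3737, 0.1792] → [0.1661, 0.2877, 0.5116, -0.8660, 0.5000, 0.0000]
V = J·q̇ = [-0.0573, -0.1058, -0.3435, -0.1013, 0.0585, 0.0100]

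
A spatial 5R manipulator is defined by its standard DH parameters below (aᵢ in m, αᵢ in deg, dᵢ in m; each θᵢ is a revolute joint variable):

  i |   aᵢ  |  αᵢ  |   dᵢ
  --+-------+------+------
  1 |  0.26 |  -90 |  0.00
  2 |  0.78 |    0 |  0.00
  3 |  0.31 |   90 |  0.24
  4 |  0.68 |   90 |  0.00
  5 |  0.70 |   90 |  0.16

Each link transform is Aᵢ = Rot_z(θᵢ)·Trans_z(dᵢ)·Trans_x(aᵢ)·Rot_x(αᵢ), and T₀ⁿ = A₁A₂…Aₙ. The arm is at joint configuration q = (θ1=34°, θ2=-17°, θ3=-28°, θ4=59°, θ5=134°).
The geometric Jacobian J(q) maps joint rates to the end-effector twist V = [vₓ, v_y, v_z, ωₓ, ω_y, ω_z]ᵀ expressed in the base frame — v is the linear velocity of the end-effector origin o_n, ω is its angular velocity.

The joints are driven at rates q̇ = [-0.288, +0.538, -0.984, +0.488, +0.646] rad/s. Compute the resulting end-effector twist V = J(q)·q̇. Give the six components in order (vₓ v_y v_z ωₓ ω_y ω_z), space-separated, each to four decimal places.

0.2245 -0.4055 -0.7571 0.4740 -0.6196 0.4486

o_n = [0.6784, 0.8480, 0.9708]
J₁: ẑ×o_n = [-0.8480, 0.6784, 0.0000], ω = ẑ
J2: z=[-0.5592, 0.8290, 0.0000] o=[0.2155, 0.1454, 0.0000] → [0.8049, 0.5429, -0.7766, -0.5592, 0.8290, 0.0000]
J3: z=[-0.5592, 0.8290, 0.0000] o=[0.8339, 0.5625, 0.2280] → [0.6158, 0.4154, -0.0307, -0.5592, 0.8290, 0.0000]
J4: z=[-0.5862, -0.3954, 0.7071] o=[0.8815, 0.8840, 0.4473] → [-0.1815, 0.1633, -0.0592, -0.5862, -0.3954, 0.7071]
J5: z=[0.7905, -0.0881, 0.6061] o=[0.7608, 1.5058, 0.6949] → [0.3744, -0.2681, -0.5272, 0.7905, -0.0881, 0.6061]
V = J·q̇ = [0.2245, -0.4055, -0.7571, 0.4740, -0.6196, 0.4486]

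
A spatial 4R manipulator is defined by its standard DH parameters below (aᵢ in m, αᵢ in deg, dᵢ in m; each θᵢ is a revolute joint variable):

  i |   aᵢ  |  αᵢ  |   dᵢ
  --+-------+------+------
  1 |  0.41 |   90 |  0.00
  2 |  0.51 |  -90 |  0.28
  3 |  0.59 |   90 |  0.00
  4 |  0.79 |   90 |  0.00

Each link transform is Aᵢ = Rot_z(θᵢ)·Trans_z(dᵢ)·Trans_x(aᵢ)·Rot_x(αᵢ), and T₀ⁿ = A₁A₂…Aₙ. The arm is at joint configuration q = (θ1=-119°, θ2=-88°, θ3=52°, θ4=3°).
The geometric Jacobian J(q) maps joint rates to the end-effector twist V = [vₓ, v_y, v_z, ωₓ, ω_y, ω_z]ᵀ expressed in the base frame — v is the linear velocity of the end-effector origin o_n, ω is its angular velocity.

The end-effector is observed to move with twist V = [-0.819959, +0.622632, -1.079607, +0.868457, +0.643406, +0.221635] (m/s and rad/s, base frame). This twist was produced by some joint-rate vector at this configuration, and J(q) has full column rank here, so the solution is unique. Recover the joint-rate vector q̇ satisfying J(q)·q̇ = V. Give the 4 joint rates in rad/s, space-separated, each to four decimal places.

-0.4710 0.1200 -0.9590 -0.9220

o_n = [0.4637, -0.8273, -1.3567]
J₁: ẑ×o_n = [0.8273, 0.4637, -0.0000], ω = ẑ
J2: z=[-0.8746, 0.4848, 0.0000] o=[-0.1988, -0.3586, 0.0000] → [-0.6577, -1.1866, 0.0887, -0.8746, 0.4848, 0.0000]
J3: z=[-0.4845, -0.8741, 0.0349] o=[-0.4523, -0.2384, -0.5097] → [0.7609, -0.3784, 1.0859, -0.4845, -0.8741, 0.0349]
J4: z=[-0.5518, 0.2744, -0.7875] o=[-0.0518, -0.4749, -0.8727] → [-0.4103, -0.6730, 0.0530, -0.5518, 0.2744, -0.7875]
q̇ = J⁺·V = [-0.4710, 0.1200, -0.9590, -0.9220]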